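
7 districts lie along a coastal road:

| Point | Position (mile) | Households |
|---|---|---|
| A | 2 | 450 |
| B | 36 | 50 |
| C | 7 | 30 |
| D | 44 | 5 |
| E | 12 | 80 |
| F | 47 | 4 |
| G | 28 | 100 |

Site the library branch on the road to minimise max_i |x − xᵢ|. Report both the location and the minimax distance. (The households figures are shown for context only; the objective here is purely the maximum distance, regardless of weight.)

location 24.5, max distance 22.5

The 1-center on a line is the midpoint of the two extreme points: leftmost at 2, rightmost at 47.
Optimal location = (2 + 47)/2 = 24.5; maximum distance = (47 − 2)/2 = 22.5.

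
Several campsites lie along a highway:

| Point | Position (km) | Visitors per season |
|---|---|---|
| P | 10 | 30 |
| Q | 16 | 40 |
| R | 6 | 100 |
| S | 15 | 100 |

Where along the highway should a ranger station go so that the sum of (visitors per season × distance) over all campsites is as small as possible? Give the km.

x = 15

For a sum of weighted absolute distances on a line, the optimum is the weighted median (not the mean). Total weight W = 270; half-weight = 135.
Sort by position and accumulate weight:
  km 6 (R, w=100) → cum 100
  km 10 (P, w=30) → cum 130
  km 15 (S, w=100) → cum 230  ≥ 135 → median here
  km 16 (Q, w=40) → cum 270
Optimal location: km 15.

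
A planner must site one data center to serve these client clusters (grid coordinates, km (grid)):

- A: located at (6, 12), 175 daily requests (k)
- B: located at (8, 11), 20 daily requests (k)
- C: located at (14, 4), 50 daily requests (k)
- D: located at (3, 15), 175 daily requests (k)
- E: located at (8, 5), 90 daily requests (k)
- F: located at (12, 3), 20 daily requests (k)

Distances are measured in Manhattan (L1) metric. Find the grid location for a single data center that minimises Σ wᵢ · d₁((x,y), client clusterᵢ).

Manhattan distance separates: Σwᵢ(|x−xᵢ|+|y−yᵢ|) = Σwᵢ|x−xᵢ| + Σwᵢ|y−yᵢ|, so x and y are optimised independently as 1-D weighted medians.
Total weight W = 530; half = 265.
x-coordinate, sorted with cumulative weight:
  x=3 (D, w=175) cum 175
  x=6 (A, w=175) cum 350  ← median
  x=8 (B, w=20) cum 370
  x=8 (E, w=90) cum 460
  x=12 (F, w=20) cum 480
  x=14 (C, w=50) cum 530
⇒ x* = 6
y-coordinate, sorted with cumulative weight:
  y=3 (F, w=20) cum 20
  y=4 (C, w=50) cum 70
  y=5 (E, w=90) cum 160
  y=11 (B, w=20) cum 180
  y=12 (A, w=175) cum 355  ← median
  y=15 (D, w=175) cum 530
⇒ y* = 12

(6, 12)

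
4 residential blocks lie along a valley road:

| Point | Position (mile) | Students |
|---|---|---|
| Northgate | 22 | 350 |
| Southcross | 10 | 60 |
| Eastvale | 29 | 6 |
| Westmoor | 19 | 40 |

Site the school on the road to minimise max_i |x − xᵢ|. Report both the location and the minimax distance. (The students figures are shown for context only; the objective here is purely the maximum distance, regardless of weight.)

location 19.5, max distance 9.5

The 1-center on a line is the midpoint of the two extreme points: leftmost at 10, rightmost at 29.
Optimal location = (10 + 29)/2 = 19.5; maximum distance = (29 − 10)/2 = 9.5.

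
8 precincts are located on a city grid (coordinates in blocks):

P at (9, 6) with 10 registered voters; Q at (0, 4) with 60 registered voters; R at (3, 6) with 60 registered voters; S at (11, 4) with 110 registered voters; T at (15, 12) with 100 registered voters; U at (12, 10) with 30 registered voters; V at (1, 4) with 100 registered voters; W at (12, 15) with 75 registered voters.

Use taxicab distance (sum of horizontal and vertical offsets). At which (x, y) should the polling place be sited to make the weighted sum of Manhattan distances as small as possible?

Manhattan distance separates: Σwᵢ(|x−xᵢ|+|y−yᵢ|) = Σwᵢ|x−xᵢ| + Σwᵢ|y−yᵢ|, so x and y are optimised independently as 1-D weighted medians.
Total weight W = 545; half = 272.5.
x-coordinate, sorted with cumulative weight:
  x=0 (Q, w=60) cum 60
  x=1 (V, w=100) cum 160
  x=3 (R, w=60) cum 220
  x=9 (P, w=10) cum 230
  x=11 (S, w=110) cum 340  ← median
  x=12 (U, w=30) cum 370
  x=12 (W, w=75) cum 445
  x=15 (T, w=100) cum 545
⇒ x* = 11
y-coordinate, sorted with cumulative weight:
  y=4 (Q, w=60) cum 60
  y=4 (S, w=110) cum 170
  y=4 (V, w=100) cum 270
  y=6 (P, w=10) cum 280  ← median
  y=6 (R, w=60) cum 340
  y=10 (U, w=30) cum 370
  y=12 (T, w=100) cum 470
  y=15 (W, w=75) cum 545
⇒ y* = 6

(11, 6)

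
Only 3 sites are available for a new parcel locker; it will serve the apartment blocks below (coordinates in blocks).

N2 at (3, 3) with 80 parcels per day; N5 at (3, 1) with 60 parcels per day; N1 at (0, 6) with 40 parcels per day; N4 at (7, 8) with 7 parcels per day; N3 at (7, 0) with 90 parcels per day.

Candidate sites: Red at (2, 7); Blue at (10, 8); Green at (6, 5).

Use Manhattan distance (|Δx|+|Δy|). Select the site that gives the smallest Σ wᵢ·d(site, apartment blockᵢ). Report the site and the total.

Green, total 1668 blocks

Total weighted distance at each candidate:
  Red (2, 7): total = 2062
  Blue (10, 8): total = 3291
  Green (6, 5): total = 1668
Minimum is at Green with total 1668 blocks.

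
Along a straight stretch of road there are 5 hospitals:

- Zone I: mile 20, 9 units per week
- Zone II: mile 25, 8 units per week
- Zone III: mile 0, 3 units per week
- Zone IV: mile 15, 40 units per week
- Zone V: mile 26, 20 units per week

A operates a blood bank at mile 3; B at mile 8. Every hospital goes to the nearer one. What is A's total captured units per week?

3

The indifferent point is the midpoint (3+8)/2 = 5.5; hospitals left of it (closer to A at 3) go to A, those right go to B.
  Zone III at 0 (w=3) → A
  Zone IV at 15 (w=40) → B
  Zone I at 20 (w=9) → B
  Zone II at 25 (w=8) → B
  Zone V at 26 (w=20) → B
A captures 3; B captures 77.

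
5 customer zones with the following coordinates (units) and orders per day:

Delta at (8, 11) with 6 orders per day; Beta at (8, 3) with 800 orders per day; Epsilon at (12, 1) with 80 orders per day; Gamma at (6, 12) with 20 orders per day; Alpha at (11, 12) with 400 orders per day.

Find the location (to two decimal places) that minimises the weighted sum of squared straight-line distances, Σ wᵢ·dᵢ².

(9.13, 5.81)

The minimiser of Σwᵢ‖p−pᵢ‖² is the weighted centroid p* = (Σwᵢpᵢ)/(Σwᵢ).
Σwᵢ = 1306.
Σwᵢxᵢ = 6·8 + 800·8 + 80·12 + 20·6 + 400·11 = 11928.
Σwᵢyᵢ = 6·11 + 800·3 + 80·1 + 20·12 + 400·12 = 7586.
x* = 11928/1306 = 9.13, y* = 7586/1306 = 5.81.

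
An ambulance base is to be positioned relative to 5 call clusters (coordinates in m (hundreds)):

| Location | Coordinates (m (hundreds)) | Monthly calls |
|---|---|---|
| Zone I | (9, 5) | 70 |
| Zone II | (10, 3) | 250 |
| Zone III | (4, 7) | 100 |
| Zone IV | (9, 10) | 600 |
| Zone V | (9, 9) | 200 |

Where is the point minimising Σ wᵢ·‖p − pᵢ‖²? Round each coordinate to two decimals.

The minimiser of Σwᵢ‖p−pᵢ‖² is the weighted centroid p* = (Σwᵢpᵢ)/(Σwᵢ).
Σwᵢ = 1220.
Σwᵢxᵢ = 70·9 + 250·10 + 100·4 + 600·9 + 200·9 = 10730.
Σwᵢyᵢ = 70·5 + 250·3 + 100·7 + 600·10 + 200·9 = 9600.
x* = 10730/1220 = 8.80, y* = 9600/1220 = 7.87.

(8.80, 7.87)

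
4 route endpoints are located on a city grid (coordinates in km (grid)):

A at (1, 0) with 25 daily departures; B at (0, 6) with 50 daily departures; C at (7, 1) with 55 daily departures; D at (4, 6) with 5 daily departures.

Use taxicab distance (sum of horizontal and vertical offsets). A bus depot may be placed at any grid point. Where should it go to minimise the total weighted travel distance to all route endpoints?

Manhattan distance separates: Σwᵢ(|x−xᵢ|+|y−yᵢ|) = Σwᵢ|x−xᵢ| + Σwᵢ|y−yᵢ|, so x and y are optimised independently as 1-D weighted medians.
Total weight W = 135; half = 67.5.
x-coordinate, sorted with cumulative weight:
  x=0 (B, w=50) cum 50
  x=1 (A, w=25) cum 75  ← median
  x=4 (D, w=5) cum 80
  x=7 (C, w=55) cum 135
⇒ x* = 1
y-coordinate, sorted with cumulative weight:
  y=0 (A, w=25) cum 25
  y=1 (C, w=55) cum 80  ← median
  y=6 (B, w=50) cum 130
  y=6 (D, w=5) cum 135
⇒ y* = 1

(1, 1)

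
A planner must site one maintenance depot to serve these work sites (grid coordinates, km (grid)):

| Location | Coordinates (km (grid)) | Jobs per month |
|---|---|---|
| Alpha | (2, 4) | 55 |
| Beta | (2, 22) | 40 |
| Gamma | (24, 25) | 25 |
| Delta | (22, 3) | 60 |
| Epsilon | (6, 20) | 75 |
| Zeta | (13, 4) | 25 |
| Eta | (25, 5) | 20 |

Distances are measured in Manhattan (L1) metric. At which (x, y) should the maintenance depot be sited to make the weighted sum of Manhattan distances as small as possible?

(6, 5)

Manhattan distance separates: Σwᵢ(|x−xᵢ|+|y−yᵢ|) = Σwᵢ|x−xᵢ| + Σwᵢ|y−yᵢ|, so x and y are optimised independently as 1-D weighted medians.
Total weight W = 300; half = 150.
x-coordinate, sorted with cumulative weight:
  x=2 (Alpha, w=55) cum 55
  x=2 (Beta, w=40) cum 95
  x=6 (Epsilon, w=75) cum 170  ← median
  x=13 (Zeta, w=25) cum 195
  x=22 (Delta, w=60) cum 255
  x=24 (Gamma, w=25) cum 280
  x=25 (Eta, w=20) cum 300
⇒ x* = 6
y-coordinate, sorted with cumulative weight:
  y=3 (Delta, w=60) cum 60
  y=4 (Alpha, w=55) cum 115
  y=4 (Zeta, w=25) cum 140
  y=5 (Eta, w=20) cum 160  ← median
  y=20 (Epsilon, w=75) cum 235
  y=22 (Beta, w=40) cum 275
  y=25 (Gamma, w=25) cum 300
⇒ y* = 5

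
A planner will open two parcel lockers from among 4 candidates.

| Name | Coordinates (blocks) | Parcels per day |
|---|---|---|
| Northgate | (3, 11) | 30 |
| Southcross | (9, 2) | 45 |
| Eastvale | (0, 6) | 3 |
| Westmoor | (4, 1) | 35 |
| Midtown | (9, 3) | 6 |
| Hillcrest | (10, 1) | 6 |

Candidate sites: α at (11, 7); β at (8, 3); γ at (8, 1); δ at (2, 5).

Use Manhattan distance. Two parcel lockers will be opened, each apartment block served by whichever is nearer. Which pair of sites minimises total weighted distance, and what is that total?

Evaluate every pair (each demand assigned to the nearer of the two):
  {γ, δ}: total = 479
  {β, δ}: total = 549
  {α, γ}: total = 656
  {β, γ}: total = 671
  {α, β}: total = 723
  {α, δ}: total = 822
Best pair: {γ, δ} with total 479.

{γ, δ}, total 479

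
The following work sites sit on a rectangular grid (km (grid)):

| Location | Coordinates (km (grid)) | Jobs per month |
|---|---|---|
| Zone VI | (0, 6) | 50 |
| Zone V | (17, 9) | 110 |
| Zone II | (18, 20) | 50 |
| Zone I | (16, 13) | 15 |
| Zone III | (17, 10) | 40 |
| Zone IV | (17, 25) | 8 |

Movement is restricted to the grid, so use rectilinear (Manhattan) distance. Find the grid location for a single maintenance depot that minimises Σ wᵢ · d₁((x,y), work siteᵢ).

Manhattan distance separates: Σwᵢ(|x−xᵢ|+|y−yᵢ|) = Σwᵢ|x−xᵢ| + Σwᵢ|y−yᵢ|, so x and y are optimised independently as 1-D weighted medians.
Total weight W = 273; half = 136.5.
x-coordinate, sorted with cumulative weight:
  x=0 (Zone VI, w=50) cum 50
  x=16 (Zone I, w=15) cum 65
  x=17 (Zone V, w=110) cum 175  ← median
  x=17 (Zone III, w=40) cum 215
  x=17 (Zone IV, w=8) cum 223
  x=18 (Zone II, w=50) cum 273
⇒ x* = 17
y-coordinate, sorted with cumulative weight:
  y=6 (Zone VI, w=50) cum 50
  y=9 (Zone V, w=110) cum 160  ← median
  y=10 (Zone III, w=40) cum 200
  y=13 (Zone I, w=15) cum 215
  y=20 (Zone II, w=50) cum 265
  y=25 (Zone IV, w=8) cum 273
⇒ y* = 9

(17, 9)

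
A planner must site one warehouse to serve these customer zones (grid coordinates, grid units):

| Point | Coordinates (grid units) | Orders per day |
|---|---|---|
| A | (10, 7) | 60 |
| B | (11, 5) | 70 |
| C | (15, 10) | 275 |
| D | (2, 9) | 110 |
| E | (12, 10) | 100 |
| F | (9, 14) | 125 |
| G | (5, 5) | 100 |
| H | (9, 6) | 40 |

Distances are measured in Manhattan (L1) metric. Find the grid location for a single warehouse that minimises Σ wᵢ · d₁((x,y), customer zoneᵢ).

(11, 10)

Manhattan distance separates: Σwᵢ(|x−xᵢ|+|y−yᵢ|) = Σwᵢ|x−xᵢ| + Σwᵢ|y−yᵢ|, so x and y are optimised independently as 1-D weighted medians.
Total weight W = 880; half = 440.
x-coordinate, sorted with cumulative weight:
  x=2 (D, w=110) cum 110
  x=5 (G, w=100) cum 210
  x=9 (F, w=125) cum 335
  x=9 (H, w=40) cum 375
  x=10 (A, w=60) cum 435
  x=11 (B, w=70) cum 505  ← median
  x=12 (E, w=100) cum 605
  x=15 (C, w=275) cum 880
⇒ x* = 11
y-coordinate, sorted with cumulative weight:
  y=5 (B, w=70) cum 70
  y=5 (G, w=100) cum 170
  y=6 (H, w=40) cum 210
  y=7 (A, w=60) cum 270
  y=9 (D, w=110) cum 380
  y=10 (C, w=275) cum 655  ← median
  y=10 (E, w=100) cum 755
  y=14 (F, w=125) cum 880
⇒ y* = 10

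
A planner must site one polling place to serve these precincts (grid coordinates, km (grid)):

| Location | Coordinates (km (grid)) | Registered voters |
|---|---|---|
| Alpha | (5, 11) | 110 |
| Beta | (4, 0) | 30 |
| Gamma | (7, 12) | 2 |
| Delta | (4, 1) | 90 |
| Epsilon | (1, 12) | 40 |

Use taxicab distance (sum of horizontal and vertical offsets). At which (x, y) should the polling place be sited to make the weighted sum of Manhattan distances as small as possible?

(4, 11)

Manhattan distance separates: Σwᵢ(|x−xᵢ|+|y−yᵢ|) = Σwᵢ|x−xᵢ| + Σwᵢ|y−yᵢ|, so x and y are optimised independently as 1-D weighted medians.
Total weight W = 272; half = 136.
x-coordinate, sorted with cumulative weight:
  x=1 (Epsilon, w=40) cum 40
  x=4 (Beta, w=30) cum 70
  x=4 (Delta, w=90) cum 160  ← median
  x=5 (Alpha, w=110) cum 270
  x=7 (Gamma, w=2) cum 272
⇒ x* = 4
y-coordinate, sorted with cumulative weight:
  y=0 (Beta, w=30) cum 30
  y=1 (Delta, w=90) cum 120
  y=11 (Alpha, w=110) cum 230  ← median
  y=12 (Gamma, w=2) cum 232
  y=12 (Epsilon, w=40) cum 272
⇒ y* = 11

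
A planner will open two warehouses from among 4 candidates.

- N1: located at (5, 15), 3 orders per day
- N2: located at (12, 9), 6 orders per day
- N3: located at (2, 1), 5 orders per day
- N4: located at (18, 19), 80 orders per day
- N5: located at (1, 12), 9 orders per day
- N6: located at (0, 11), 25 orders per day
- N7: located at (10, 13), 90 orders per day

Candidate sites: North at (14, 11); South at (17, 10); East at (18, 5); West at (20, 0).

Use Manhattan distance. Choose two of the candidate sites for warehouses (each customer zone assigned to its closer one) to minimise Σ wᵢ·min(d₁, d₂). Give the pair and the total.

Evaluate every pair (each demand assigned to the nearer of the two):
  {North, South}: total = 1989
  {North, West}: total = 2134
  {North, East}: total = 2139
  {South, West}: total = 2494
  {South, East}: total = 2499
  {East, West}: total = 3600
Best pair: {North, South} with total 1989.

{North, South}, total 1989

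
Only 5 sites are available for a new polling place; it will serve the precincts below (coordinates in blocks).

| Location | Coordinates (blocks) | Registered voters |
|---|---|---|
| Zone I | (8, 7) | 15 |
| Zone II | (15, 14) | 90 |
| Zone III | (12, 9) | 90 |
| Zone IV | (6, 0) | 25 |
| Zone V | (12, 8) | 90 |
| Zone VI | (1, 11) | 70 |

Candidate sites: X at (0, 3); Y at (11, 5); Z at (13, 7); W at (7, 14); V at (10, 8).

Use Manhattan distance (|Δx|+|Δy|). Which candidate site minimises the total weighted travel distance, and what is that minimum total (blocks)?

V, total 2625 blocks

Total weighted distance at each candidate:
  X (0, 3): total = 6525
  Y (11, 5): total = 3425
  Z (13, 7): total = 2805
  W (7, 14): total = 3735
  V (10, 8): total = 2625
Minimum is at V with total 2625 blocks.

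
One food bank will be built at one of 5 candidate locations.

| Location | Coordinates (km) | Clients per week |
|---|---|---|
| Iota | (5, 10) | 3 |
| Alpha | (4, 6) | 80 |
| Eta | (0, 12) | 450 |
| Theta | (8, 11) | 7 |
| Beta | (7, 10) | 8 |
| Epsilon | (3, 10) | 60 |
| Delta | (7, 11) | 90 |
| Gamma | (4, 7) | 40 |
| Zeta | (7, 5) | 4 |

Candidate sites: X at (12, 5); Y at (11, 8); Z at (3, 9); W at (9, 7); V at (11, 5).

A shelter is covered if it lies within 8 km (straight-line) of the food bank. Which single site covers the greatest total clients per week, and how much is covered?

Z, covering 742

Coverage radius r = 8 km; a point is covered iff (Δx)²+(Δy)² ≤ 8² = 64.
  X (12, 5): covers {Theta, Beta, Delta, Zeta} → 109
  Y (11, 8): covers {Iota, Alpha, Theta, Beta, Delta, Gamma, Zeta} → 232
  Z (3, 9): covers {Iota, Alpha, Eta, Theta, Beta, Epsilon, Delta, Gamma, Zeta} → 742
  W (9, 7): covers {Iota, Alpha, Theta, Beta, Epsilon, Delta, Gamma, Zeta} → 292
  V (11, 5): covers {Iota, Alpha, Theta, Beta, Delta, Gamma, Zeta} → 232
Maximum coverage at Z: 742 clients per week.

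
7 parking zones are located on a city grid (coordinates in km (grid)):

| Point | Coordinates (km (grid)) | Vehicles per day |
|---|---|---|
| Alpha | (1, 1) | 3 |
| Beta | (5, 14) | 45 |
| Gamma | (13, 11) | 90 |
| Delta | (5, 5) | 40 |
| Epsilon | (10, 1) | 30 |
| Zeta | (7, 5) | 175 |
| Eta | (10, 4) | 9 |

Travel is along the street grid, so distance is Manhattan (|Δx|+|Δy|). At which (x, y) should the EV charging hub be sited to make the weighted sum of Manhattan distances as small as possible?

(7, 5)

Manhattan distance separates: Σwᵢ(|x−xᵢ|+|y−yᵢ|) = Σwᵢ|x−xᵢ| + Σwᵢ|y−yᵢ|, so x and y are optimised independently as 1-D weighted medians.
Total weight W = 392; half = 196.
x-coordinate, sorted with cumulative weight:
  x=1 (Alpha, w=3) cum 3
  x=5 (Beta, w=45) cum 48
  x=5 (Delta, w=40) cum 88
  x=7 (Zeta, w=175) cum 263  ← median
  x=10 (Epsilon, w=30) cum 293
  x=10 (Eta, w=9) cum 302
  x=13 (Gamma, w=90) cum 392
⇒ x* = 7
y-coordinate, sorted with cumulative weight:
  y=1 (Alpha, w=3) cum 3
  y=1 (Epsilon, w=30) cum 33
  y=4 (Eta, w=9) cum 42
  y=5 (Delta, w=40) cum 82
  y=5 (Zeta, w=175) cum 257  ← median
  y=11 (Gamma, w=90) cum 347
  y=14 (Beta, w=45) cum 392
⇒ y* = 5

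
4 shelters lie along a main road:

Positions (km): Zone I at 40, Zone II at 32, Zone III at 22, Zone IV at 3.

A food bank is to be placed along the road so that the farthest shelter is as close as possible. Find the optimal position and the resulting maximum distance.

location 21.5, max distance 18.5

The 1-center on a line is the midpoint of the two extreme points: leftmost at 3, rightmost at 40.
Optimal location = (3 + 40)/2 = 21.5; maximum distance = (40 − 3)/2 = 18.5.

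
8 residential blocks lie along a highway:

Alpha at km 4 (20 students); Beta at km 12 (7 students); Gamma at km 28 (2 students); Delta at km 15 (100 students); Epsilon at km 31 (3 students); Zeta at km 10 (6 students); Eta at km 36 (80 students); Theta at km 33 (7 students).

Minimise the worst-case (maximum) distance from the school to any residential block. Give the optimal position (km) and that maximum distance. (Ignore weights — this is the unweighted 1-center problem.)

The 1-center on a line is the midpoint of the two extreme points: leftmost at 4, rightmost at 36.
Optimal location = (4 + 36)/2 = 20; maximum distance = (36 − 4)/2 = 16.

location 20, max distance 16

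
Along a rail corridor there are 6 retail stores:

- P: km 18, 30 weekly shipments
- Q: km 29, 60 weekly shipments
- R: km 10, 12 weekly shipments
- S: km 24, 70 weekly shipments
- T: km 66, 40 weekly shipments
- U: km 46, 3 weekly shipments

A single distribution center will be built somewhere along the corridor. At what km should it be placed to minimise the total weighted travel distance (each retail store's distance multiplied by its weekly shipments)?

x = 24

For a sum of weighted absolute distances on a line, the optimum is the weighted median (not the mean). Total weight W = 215; half-weight = 107.5.
Sort by position and accumulate weight:
  km 10 (R, w=12) → cum 12
  km 18 (P, w=30) → cum 42
  km 24 (S, w=70) → cum 112  ≥ 107.5 → median here
  km 29 (Q, w=60) → cum 172
  km 46 (U, w=3) → cum 175
  km 66 (T, w=40) → cum 215
Optimal location: km 24.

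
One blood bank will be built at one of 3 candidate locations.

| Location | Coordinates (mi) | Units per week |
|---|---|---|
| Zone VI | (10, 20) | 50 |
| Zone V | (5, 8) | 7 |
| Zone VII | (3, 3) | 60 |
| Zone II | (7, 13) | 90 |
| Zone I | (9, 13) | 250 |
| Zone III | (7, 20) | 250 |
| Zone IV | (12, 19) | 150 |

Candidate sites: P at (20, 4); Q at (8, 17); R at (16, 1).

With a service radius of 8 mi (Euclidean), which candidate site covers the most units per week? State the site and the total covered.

Q, covering 790

Coverage radius r = 8 mi; a point is covered iff (Δx)²+(Δy)² ≤ 8² = 64.
  P (20, 4): covers {none} → 0
  Q (8, 17): covers {Zone VI, Zone II, Zone I, Zone III, Zone IV} → 790
  R (16, 1): covers {none} → 0
Maximum coverage at Q: 790 units per week.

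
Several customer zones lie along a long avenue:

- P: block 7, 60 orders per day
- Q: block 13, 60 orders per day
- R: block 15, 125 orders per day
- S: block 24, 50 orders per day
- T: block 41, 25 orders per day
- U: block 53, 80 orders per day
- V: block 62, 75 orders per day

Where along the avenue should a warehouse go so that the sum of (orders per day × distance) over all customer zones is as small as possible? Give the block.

For a sum of weighted absolute distances on a line, the optimum is the weighted median (not the mean). Total weight W = 475; half-weight = 237.5.
Sort by position and accumulate weight:
  block 7 (P, w=60) → cum 60
  block 13 (Q, w=60) → cum 120
  block 15 (R, w=125) → cum 245  ≥ 237.5 → median here
  block 24 (S, w=50) → cum 295
  block 41 (T, w=25) → cum 320
  block 53 (U, w=80) → cum 400
  block 62 (V, w=75) → cum 475
Optimal location: block 15.

x = 15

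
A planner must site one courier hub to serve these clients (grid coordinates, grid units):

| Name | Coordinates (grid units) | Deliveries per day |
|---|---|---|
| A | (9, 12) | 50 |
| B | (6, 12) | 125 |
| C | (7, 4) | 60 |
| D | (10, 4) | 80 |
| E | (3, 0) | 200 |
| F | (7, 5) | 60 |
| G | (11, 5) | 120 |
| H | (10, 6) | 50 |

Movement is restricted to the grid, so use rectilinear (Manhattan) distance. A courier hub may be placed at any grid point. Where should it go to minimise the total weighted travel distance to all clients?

Manhattan distance separates: Σwᵢ(|x−xᵢ|+|y−yᵢ|) = Σwᵢ|x−xᵢ| + Σwᵢ|y−yᵢ|, so x and y are optimised independently as 1-D weighted medians.
Total weight W = 745; half = 372.5.
x-coordinate, sorted with cumulative weight:
  x=3 (E, w=200) cum 200
  x=6 (B, w=125) cum 325
  x=7 (C, w=60) cum 385  ← median
  x=7 (F, w=60) cum 445
  x=9 (A, w=50) cum 495
  x=10 (D, w=80) cum 575
  x=10 (H, w=50) cum 625
  x=11 (G, w=120) cum 745
⇒ x* = 7
y-coordinate, sorted with cumulative weight:
  y=0 (E, w=200) cum 200
  y=4 (C, w=60) cum 260
  y=4 (D, w=80) cum 340
  y=5 (F, w=60) cum 400  ← median
  y=5 (G, w=120) cum 520
  y=6 (H, w=50) cum 570
  y=12 (A, w=50) cum 620
  y=12 (B, w=125) cum 745
⇒ y* = 5

(7, 5)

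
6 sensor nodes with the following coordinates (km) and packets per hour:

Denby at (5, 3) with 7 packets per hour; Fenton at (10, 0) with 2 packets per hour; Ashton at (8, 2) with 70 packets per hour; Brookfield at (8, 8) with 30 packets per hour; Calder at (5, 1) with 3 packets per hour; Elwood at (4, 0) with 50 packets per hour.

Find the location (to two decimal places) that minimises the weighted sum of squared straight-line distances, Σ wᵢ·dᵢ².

The minimiser of Σwᵢ‖p−pᵢ‖² is the weighted centroid p* = (Σwᵢpᵢ)/(Σwᵢ).
Σwᵢ = 162.
Σwᵢxᵢ = 7·5 + 2·10 + 70·8 + 30·8 + 3·5 + 50·4 = 1070.
Σwᵢyᵢ = 7·3 + 2·0 + 70·2 + 30·8 + 3·1 + 50·0 = 404.
x* = 1070/162 = 6.60, y* = 404/162 = 2.49.

(6.60, 2.49)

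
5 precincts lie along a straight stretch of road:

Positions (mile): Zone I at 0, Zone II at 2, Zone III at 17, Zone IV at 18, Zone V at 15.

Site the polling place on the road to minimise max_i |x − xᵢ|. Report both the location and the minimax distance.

location 9, max distance 9

The 1-center on a line is the midpoint of the two extreme points: leftmost at 0, rightmost at 18.
Optimal location = (0 + 18)/2 = 9; maximum distance = (18 − 0)/2 = 9.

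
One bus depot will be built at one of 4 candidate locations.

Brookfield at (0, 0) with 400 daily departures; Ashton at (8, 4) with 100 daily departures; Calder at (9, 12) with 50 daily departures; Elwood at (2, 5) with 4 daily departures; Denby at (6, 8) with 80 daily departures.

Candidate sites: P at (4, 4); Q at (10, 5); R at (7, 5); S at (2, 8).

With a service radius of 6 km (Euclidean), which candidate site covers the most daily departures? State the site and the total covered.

P, covering 584

Coverage radius r = 6 km; a point is covered iff (Δx)²+(Δy)² ≤ 6² = 36.
  P (4, 4): covers {Brookfield, Ashton, Elwood, Denby} → 584
  Q (10, 5): covers {Ashton, Denby} → 180
  R (7, 5): covers {Ashton, Elwood, Denby} → 184
  S (2, 8): covers {Elwood, Denby} → 84
Maximum coverage at P: 584 daily departures.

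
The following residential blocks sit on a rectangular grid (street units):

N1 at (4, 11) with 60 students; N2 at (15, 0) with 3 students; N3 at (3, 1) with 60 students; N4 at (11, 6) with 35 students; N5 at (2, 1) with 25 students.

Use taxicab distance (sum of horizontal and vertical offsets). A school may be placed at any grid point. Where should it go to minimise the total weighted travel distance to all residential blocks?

(4, 6)

Manhattan distance separates: Σwᵢ(|x−xᵢ|+|y−yᵢ|) = Σwᵢ|x−xᵢ| + Σwᵢ|y−yᵢ|, so x and y are optimised independently as 1-D weighted medians.
Total weight W = 183; half = 91.5.
x-coordinate, sorted with cumulative weight:
  x=2 (N5, w=25) cum 25
  x=3 (N3, w=60) cum 85
  x=4 (N1, w=60) cum 145  ← median
  x=11 (N4, w=35) cum 180
  x=15 (N2, w=3) cum 183
⇒ x* = 4
y-coordinate, sorted with cumulative weight:
  y=0 (N2, w=3) cum 3
  y=1 (N3, w=60) cum 63
  y=1 (N5, w=25) cum 88
  y=6 (N4, w=35) cum 123  ← median
  y=11 (N1, w=60) cum 183
⇒ y* = 6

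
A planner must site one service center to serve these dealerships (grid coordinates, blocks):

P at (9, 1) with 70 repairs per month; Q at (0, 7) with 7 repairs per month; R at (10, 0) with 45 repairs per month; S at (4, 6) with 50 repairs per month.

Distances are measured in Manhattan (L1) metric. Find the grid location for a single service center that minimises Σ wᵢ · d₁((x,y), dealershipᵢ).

(9, 1)

Manhattan distance separates: Σwᵢ(|x−xᵢ|+|y−yᵢ|) = Σwᵢ|x−xᵢ| + Σwᵢ|y−yᵢ|, so x and y are optimised independently as 1-D weighted medians.
Total weight W = 172; half = 86.
x-coordinate, sorted with cumulative weight:
  x=0 (Q, w=7) cum 7
  x=4 (S, w=50) cum 57
  x=9 (P, w=70) cum 127  ← median
  x=10 (R, w=45) cum 172
⇒ x* = 9
y-coordinate, sorted with cumulative weight:
  y=0 (R, w=45) cum 45
  y=1 (P, w=70) cum 115  ← median
  y=6 (S, w=50) cum 165
  y=7 (Q, w=7) cum 172
⇒ y* = 1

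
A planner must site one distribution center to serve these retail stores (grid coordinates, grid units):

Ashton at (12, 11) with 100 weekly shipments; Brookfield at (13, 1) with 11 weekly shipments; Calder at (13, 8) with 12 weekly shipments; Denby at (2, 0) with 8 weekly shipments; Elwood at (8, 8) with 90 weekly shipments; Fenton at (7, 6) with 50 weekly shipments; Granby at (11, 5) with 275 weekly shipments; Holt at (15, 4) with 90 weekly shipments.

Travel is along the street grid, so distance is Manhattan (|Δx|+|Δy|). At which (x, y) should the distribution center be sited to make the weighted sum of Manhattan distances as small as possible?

(11, 5)

Manhattan distance separates: Σwᵢ(|x−xᵢ|+|y−yᵢ|) = Σwᵢ|x−xᵢ| + Σwᵢ|y−yᵢ|, so x and y are optimised independently as 1-D weighted medians.
Total weight W = 636; half = 318.
x-coordinate, sorted with cumulative weight:
  x=2 (Denby, w=8) cum 8
  x=7 (Fenton, w=50) cum 58
  x=8 (Elwood, w=90) cum 148
  x=11 (Granby, w=275) cum 423  ← median
  x=12 (Ashton, w=100) cum 523
  x=13 (Brookfield, w=11) cum 534
  x=13 (Calder, w=12) cum 546
  x=15 (Holt, w=90) cum 636
⇒ x* = 11
y-coordinate, sorted with cumulative weight:
  y=0 (Denby, w=8) cum 8
  y=1 (Brookfield, w=11) cum 19
  y=4 (Holt, w=90) cum 109
  y=5 (Granby, w=275) cum 384  ← median
  y=6 (Fenton, w=50) cum 434
  y=8 (Calder, w=12) cum 446
  y=8 (Elwood, w=90) cum 536
  y=11 (Ashton, w=100) cum 636
⇒ y* = 5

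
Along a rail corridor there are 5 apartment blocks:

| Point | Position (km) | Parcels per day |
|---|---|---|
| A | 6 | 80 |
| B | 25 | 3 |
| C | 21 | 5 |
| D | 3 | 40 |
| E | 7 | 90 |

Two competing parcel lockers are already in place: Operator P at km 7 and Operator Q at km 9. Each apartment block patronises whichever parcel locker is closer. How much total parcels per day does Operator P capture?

210

The indifferent point is the midpoint (7+9)/2 = 8; apartment blocks left of it (closer to Operator P at 7) go to Operator P, those right go to Operator Q.
  D at 3 (w=40) → Operator P
  A at 6 (w=80) → Operator P
  E at 7 (w=90) → Operator P
  C at 21 (w=5) → Operator Q
  B at 25 (w=3) → Operator Q
Operator P captures 210; Operator Q captures 8.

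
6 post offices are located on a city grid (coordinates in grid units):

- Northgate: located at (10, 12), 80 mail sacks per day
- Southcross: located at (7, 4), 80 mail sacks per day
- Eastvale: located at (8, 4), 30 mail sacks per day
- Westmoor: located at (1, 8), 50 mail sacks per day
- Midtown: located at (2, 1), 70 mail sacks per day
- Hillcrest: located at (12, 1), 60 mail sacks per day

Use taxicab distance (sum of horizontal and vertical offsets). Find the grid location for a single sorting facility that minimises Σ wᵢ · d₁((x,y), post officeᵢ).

(7, 4)

Manhattan distance separates: Σwᵢ(|x−xᵢ|+|y−yᵢ|) = Σwᵢ|x−xᵢ| + Σwᵢ|y−yᵢ|, so x and y are optimised independently as 1-D weighted medians.
Total weight W = 370; half = 185.
x-coordinate, sorted with cumulative weight:
  x=1 (Westmoor, w=50) cum 50
  x=2 (Midtown, w=70) cum 120
  x=7 (Southcross, w=80) cum 200  ← median
  x=8 (Eastvale, w=30) cum 230
  x=10 (Northgate, w=80) cum 310
  x=12 (Hillcrest, w=60) cum 370
⇒ x* = 7
y-coordinate, sorted with cumulative weight:
  y=1 (Midtown, w=70) cum 70
  y=1 (Hillcrest, w=60) cum 130
  y=4 (Southcross, w=80) cum 210  ← median
  y=4 (Eastvale, w=30) cum 240
  y=8 (Westmoor, w=50) cum 290
  y=12 (Northgate, w=80) cum 370
⇒ y* = 4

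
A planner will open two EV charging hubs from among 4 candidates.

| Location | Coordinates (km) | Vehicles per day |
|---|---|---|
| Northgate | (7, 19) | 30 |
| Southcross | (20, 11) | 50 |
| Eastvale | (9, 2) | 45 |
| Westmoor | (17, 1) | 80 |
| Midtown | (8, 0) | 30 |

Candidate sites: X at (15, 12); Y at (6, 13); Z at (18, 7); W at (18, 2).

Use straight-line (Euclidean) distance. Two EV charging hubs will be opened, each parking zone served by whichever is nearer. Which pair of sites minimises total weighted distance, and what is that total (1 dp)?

{X, W}, total 1397.9

Evaluate every pair (each demand assigned to the nearer of the two):
  {X, W}: total = 1397.9
  {Y, W}: total = 1467.5
  {Z, W}: total = 1536.0
  {Y, Z}: total = 1722.2
  {X, Z}: total = 1858.6
  {X, Y}: total = 2239.5
Best pair: {X, W} with total 1397.9.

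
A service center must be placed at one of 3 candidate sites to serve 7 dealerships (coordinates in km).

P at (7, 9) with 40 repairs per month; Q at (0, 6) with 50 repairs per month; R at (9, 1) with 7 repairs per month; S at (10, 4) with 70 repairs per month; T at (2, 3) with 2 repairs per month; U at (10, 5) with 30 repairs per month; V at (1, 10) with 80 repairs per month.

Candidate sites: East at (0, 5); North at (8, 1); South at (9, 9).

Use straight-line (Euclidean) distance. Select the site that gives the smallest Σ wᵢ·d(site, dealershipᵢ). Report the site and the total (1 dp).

South, total 1754.4 km

Total weighted distance at each candidate:
  East (0, 5): total = 1858.5
  North (8, 1): total = 2112.5
  South (9, 9): total = 1754.4
Minimum is at South with total 1754.4 km.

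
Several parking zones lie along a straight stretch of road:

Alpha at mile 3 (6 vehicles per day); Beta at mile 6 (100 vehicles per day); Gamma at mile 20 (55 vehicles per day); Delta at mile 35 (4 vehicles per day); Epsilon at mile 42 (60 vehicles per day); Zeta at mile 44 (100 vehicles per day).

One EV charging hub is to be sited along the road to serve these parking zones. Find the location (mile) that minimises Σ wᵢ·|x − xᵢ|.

x = 35

For a sum of weighted absolute distances on a line, the optimum is the weighted median (not the mean). Total weight W = 325; half-weight = 162.5.
Sort by position and accumulate weight:
  mile 3 (Alpha, w=6) → cum 6
  mile 6 (Beta, w=100) → cum 106
  mile 20 (Gamma, w=55) → cum 161
  mile 35 (Delta, w=4) → cum 165  ≥ 162.5 → median here
  mile 42 (Epsilon, w=60) → cum 225
  mile 44 (Zeta, w=100) → cum 325
Optimal location: mile 35.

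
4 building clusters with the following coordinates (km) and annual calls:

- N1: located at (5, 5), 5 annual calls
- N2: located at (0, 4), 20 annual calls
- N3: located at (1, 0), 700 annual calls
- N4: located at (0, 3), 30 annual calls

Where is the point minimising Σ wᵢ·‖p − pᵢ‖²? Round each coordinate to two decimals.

(0.96, 0.26)

The minimiser of Σwᵢ‖p−pᵢ‖² is the weighted centroid p* = (Σwᵢpᵢ)/(Σwᵢ).
Σwᵢ = 755.
Σwᵢxᵢ = 5·5 + 20·0 + 700·1 + 30·0 = 725.
Σwᵢyᵢ = 5·5 + 20·4 + 700·0 + 30·3 = 195.
x* = 725/755 = 0.96, y* = 195/755 = 0.26.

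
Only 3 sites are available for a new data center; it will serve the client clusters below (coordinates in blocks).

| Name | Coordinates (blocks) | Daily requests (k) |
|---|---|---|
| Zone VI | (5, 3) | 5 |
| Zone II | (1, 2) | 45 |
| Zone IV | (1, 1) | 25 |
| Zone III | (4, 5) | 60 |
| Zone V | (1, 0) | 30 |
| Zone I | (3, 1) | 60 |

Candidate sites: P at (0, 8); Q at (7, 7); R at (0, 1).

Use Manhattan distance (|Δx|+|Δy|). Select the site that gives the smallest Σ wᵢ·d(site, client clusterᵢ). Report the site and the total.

R, total 870 blocks

Total weighted distance at each candidate:
  P (0, 8): total = 1855
  Q (7, 7): total = 2115
  R (0, 1): total = 870
Minimum is at R with total 870 blocks.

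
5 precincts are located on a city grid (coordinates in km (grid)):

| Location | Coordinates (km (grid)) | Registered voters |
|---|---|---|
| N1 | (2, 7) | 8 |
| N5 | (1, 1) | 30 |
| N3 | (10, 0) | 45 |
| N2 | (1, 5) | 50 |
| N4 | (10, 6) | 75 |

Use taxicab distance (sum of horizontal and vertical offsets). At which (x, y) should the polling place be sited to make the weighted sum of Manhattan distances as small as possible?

Manhattan distance separates: Σwᵢ(|x−xᵢ|+|y−yᵢ|) = Σwᵢ|x−xᵢ| + Σwᵢ|y−yᵢ|, so x and y are optimised independently as 1-D weighted medians.
Total weight W = 208; half = 104.
x-coordinate, sorted with cumulative weight:
  x=1 (N5, w=30) cum 30
  x=1 (N2, w=50) cum 80
  x=2 (N1, w=8) cum 88
  x=10 (N3, w=45) cum 133  ← median
  x=10 (N4, w=75) cum 208
⇒ x* = 10
y-coordinate, sorted with cumulative weight:
  y=0 (N3, w=45) cum 45
  y=1 (N5, w=30) cum 75
  y=5 (N2, w=50) cum 125  ← median
  y=6 (N4, w=75) cum 200
  y=7 (N1, w=8) cum 208
⇒ y* = 5

(10, 5)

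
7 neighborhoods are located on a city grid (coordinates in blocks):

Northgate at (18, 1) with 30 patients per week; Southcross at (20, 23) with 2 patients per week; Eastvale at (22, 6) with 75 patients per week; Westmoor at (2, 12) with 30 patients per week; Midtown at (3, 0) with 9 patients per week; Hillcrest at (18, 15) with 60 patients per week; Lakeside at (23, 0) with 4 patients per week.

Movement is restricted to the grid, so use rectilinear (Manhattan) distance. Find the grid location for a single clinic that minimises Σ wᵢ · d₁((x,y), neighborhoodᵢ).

Manhattan distance separates: Σwᵢ(|x−xᵢ|+|y−yᵢ|) = Σwᵢ|x−xᵢ| + Σwᵢ|y−yᵢ|, so x and y are optimised independently as 1-D weighted medians.
Total weight W = 210; half = 105.
x-coordinate, sorted with cumulative weight:
  x=2 (Westmoor, w=30) cum 30
  x=3 (Midtown, w=9) cum 39
  x=18 (Northgate, w=30) cum 69
  x=18 (Hillcrest, w=60) cum 129  ← median
  x=20 (Southcross, w=2) cum 131
  x=22 (Eastvale, w=75) cum 206
  x=23 (Lakeside, w=4) cum 210
⇒ x* = 18
y-coordinate, sorted with cumulative weight:
  y=0 (Midtown, w=9) cum 9
  y=0 (Lakeside, w=4) cum 13
  y=1 (Northgate, w=30) cum 43
  y=6 (Eastvale, w=75) cum 118  ← median
  y=12 (Westmoor, w=30) cum 148
  y=15 (Hillcrest, w=60) cum 208
  y=23 (Southcross, w=2) cum 210
⇒ y* = 6

(18, 6)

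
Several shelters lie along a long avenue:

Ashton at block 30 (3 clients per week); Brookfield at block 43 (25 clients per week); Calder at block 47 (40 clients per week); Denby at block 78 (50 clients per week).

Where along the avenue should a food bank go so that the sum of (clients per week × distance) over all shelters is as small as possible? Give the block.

x = 47

For a sum of weighted absolute distances on a line, the optimum is the weighted median (not the mean). Total weight W = 118; half-weight = 59.
Sort by position and accumulate weight:
  block 30 (Ashton, w=3) → cum 3
  block 43 (Brookfield, w=25) → cum 28
  block 47 (Calder, w=40) → cum 68  ≥ 59 → median here
  block 78 (Denby, w=50) → cum 118
Optimal location: block 47.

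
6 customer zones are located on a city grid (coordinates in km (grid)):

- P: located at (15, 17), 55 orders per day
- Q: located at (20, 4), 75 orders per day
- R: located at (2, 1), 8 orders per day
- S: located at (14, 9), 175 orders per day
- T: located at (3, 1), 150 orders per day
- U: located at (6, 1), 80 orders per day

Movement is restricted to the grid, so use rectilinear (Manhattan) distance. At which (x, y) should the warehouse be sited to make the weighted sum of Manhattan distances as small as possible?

Manhattan distance separates: Σwᵢ(|x−xᵢ|+|y−yᵢ|) = Σwᵢ|x−xᵢ| + Σwᵢ|y−yᵢ|, so x and y are optimised independently as 1-D weighted medians.
Total weight W = 543; half = 271.5.
x-coordinate, sorted with cumulative weight:
  x=2 (R, w=8) cum 8
  x=3 (T, w=150) cum 158
  x=6 (U, w=80) cum 238
  x=14 (S, w=175) cum 413  ← median
  x=15 (P, w=55) cum 468
  x=20 (Q, w=75) cum 543
⇒ x* = 14
y-coordinate, sorted with cumulative weight:
  y=1 (R, w=8) cum 8
  y=1 (T, w=150) cum 158
  y=1 (U, w=80) cum 238
  y=4 (Q, w=75) cum 313  ← median
  y=9 (S, w=175) cum 488
  y=17 (P, w=55) cum 543
⇒ y* = 4

(14, 4)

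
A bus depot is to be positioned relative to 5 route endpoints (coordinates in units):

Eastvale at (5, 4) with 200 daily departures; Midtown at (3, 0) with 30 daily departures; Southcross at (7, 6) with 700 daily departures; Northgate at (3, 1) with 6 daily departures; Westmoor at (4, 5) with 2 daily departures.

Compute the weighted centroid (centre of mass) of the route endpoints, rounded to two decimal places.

(6.41, 5.35)

The minimiser of Σwᵢ‖p−pᵢ‖² is the weighted centroid p* = (Σwᵢpᵢ)/(Σwᵢ).
Σwᵢ = 938.
Σwᵢxᵢ = 200·5 + 30·3 + 700·7 + 6·3 + 2·4 = 6016.
Σwᵢyᵢ = 200·4 + 30·0 + 700·6 + 6·1 + 2·5 = 5016.
x* = 6016/938 = 6.41, y* = 5016/938 = 5.35.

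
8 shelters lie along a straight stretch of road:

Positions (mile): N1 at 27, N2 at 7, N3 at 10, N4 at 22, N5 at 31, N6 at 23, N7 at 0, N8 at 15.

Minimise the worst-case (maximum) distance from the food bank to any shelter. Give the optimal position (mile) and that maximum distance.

The 1-center on a line is the midpoint of the two extreme points: leftmost at 0, rightmost at 31.
Optimal location = (0 + 31)/2 = 15.5; maximum distance = (31 − 0)/2 = 15.5.

location 15.5, max distance 15.5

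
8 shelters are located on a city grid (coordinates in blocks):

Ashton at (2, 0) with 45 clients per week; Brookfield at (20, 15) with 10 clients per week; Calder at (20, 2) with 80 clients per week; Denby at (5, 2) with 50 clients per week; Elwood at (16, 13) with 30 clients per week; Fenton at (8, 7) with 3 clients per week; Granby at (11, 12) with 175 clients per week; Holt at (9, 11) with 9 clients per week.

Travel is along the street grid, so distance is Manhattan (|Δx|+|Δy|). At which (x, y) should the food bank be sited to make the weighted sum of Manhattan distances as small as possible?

Manhattan distance separates: Σwᵢ(|x−xᵢ|+|y−yᵢ|) = Σwᵢ|x−xᵢ| + Σwᵢ|y−yᵢ|, so x and y are optimised independently as 1-D weighted medians.
Total weight W = 402; half = 201.
x-coordinate, sorted with cumulative weight:
  x=2 (Ashton, w=45) cum 45
  x=5 (Denby, w=50) cum 95
  x=8 (Fenton, w=3) cum 98
  x=9 (Holt, w=9) cum 107
  x=11 (Granby, w=175) cum 282  ← median
  x=16 (Elwood, w=30) cum 312
  x=20 (Brookfield, w=10) cum 322
  x=20 (Calder, w=80) cum 402
⇒ x* = 11
y-coordinate, sorted with cumulative weight:
  y=0 (Ashton, w=45) cum 45
  y=2 (Calder, w=80) cum 125
  y=2 (Denby, w=50) cum 175
  y=7 (Fenton, w=3) cum 178
  y=11 (Holt, w=9) cum 187
  y=12 (Granby, w=175) cum 362  ← median
  y=13 (Elwood, w=30) cum 392
  y=15 (Brookfield, w=10) cum 402
⇒ y* = 12

(11, 12)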